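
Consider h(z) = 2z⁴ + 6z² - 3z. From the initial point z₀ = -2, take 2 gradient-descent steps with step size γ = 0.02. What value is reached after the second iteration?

h′(z) = 8z³ + 12z - 3
z₁ = -2 − 0.02·(-91) = -0.18
z₂ = -0.18 − 0.02·(-5.206656) = -0.07586688

-0.07586688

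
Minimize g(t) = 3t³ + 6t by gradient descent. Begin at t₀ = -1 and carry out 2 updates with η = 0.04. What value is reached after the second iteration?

g′(t) = 9t² + 6
t₁ = -1 − 0.04·15 = -1.6
t₂ = -1.6 − 0.04·29.04 = -2.7616

-2.7616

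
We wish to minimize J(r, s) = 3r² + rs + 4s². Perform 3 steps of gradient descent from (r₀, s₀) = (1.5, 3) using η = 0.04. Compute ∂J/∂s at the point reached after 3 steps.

7.35648

∇J = (6r + s, r + 8s)
Step 1: at (1.5, 3), ∇J = (12, 25.5) → (1.5, 3) − 0.04·(12, 25.5) = (1.02, 1.98)
Step 2: at (1.02, 1.98), ∇J = (8.1, 16.86) → (1.02, 1.98) − 0.04·(8.1, 16.86) = (0.696, 1.3056)
Step 3: at (0.696, 1.3056), ∇J = (5.4816, 11.1408) → (0.696, 1.3056) − 0.04·(5.4816, 11.1408) = (0.476736, 0.859968)
∂J/∂s at (0.476736, 0.859968) = 7.35648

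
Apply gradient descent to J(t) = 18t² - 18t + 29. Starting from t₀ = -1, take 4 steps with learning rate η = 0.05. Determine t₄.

J′(t) = 36t - 18
Step 1: J′(-1) = -54; t₁ = -1 − 0.05·(-54) = 1.7
Step 2: J′(1.7) = 43.2; t₂ = 1.7 − 0.05·43.2 = -0.46
Step 3: J′(-0.46) = -34.56; t₃ = -0.46 − 0.05·(-34.56) = 1.268
Step 4: J′(1.268) = 27.648; t₄ = 1.268 − 0.05·27.648 = -0.1144

-0.1144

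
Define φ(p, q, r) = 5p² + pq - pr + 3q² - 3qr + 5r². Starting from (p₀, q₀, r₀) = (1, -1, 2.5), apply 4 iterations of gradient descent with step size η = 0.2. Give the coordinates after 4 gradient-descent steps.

(-3.284, -3.9224, 7.0424)

∇φ = (10p + q - r, p + 6q - 3r, -p - 3q + 10r)
Step 1: at (1, -1, 2.5), ∇φ = (6.5, -12.5, 27) → (1, -1, 2.5) − 0.2·(6.5, -12.5, 27) = (-0.3, 1.5, -2.9)
Step 2: at (-0.3, 1.5, -2.9), ∇φ = (1.4, 17.4, -33.2) → (-0.3, 1.5, -2.9) − 0.2·(1.4, 17.4, -33.2) = (-0.58, -1.98, 3.74)
Step 3: at (-0.58, -1.98, 3.74), ∇φ = (-11.52, -23.68, 43.92) → (-0.58, -1.98, 3.74) − 0.2·(-11.52, -23.68, 43.92) = (1.724, 2.756, -5.044)
Step 4: at (1.724, 2.756, -5.044), ∇φ = (25.04, 33.392, -60.432) → (1.724, 2.756, -5.044) − 0.2·(25.04, 33.392, -60.432) = (-3.284, -3.9224, 7.0424)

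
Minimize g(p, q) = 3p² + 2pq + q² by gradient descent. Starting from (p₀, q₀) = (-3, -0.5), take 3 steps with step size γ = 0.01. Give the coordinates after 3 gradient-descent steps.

(-2.467528, -0.30524)

∇g = (6p + 2q, 2p + 2q)
Step 1: at (-3, -0.5), ∇g = (-19, -7) → (-3, -0.5) − 0.01·(-19, -7) = (-2.81, -0.43)
Step 2: at (-2.81, -0.43), ∇g = (-17.72, -6.48) → (-2.81, -0.43) − 0.01·(-17.72, -6.48) = (-2.6328, -0.3652)
Step 3: at (-2.6328, -0.3652), ∇g = (-16.5272, -5.996) → (-2.6328, -0.3652) − 0.01·(-16.5272, -5.996) = (-2.467528, -0.30524)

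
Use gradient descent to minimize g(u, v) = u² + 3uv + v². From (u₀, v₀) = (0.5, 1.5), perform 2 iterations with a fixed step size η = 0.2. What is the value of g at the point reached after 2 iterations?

-0.5184

∇g = (2u + 3v, 3u + 2v)
Step 1: at (0.5, 1.5), ∇g = (5.5, 4.5) → (0.5, 1.5) − 0.2·(5.5, 4.5) = (-0.6, 0.6)
Step 2: at (-0.6, 0.6), ∇g = (0.6, -0.6) → (-0.6, 0.6) − 0.2·(0.6, -0.6) = (-0.72, 0.72)
g(-0.72, 0.72) = -0.5184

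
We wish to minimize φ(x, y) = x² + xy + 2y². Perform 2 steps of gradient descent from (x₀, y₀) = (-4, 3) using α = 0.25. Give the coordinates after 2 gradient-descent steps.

(-1.625, 0.6875)

∇φ = (2x + y, x + 4y)
(x₁, y₁) = (-4, 3) − 0.25·(-5, 8) = (-2.75, 1)
(x₂, y₂) = (-2.75, 1) − 0.25·(-4.5, 1.25) = (-1.625, 0.6875)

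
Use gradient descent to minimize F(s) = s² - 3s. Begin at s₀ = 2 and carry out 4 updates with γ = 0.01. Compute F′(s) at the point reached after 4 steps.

0.92236816

F′(s) = 2s - 3
Step 1: F′(2) = 1; s₁ = 2 − 0.01·1 = 1.99
Step 2: F′(1.99) = 0.98; s₂ = 1.99 − 0.01·0.98 = 1.9802
Step 3: F′(1.9802) = 0.9604; s₃ = 1.9802 − 0.01·0.9604 = 1.970596
Step 4: F′(1.970596) = 0.941192; s₄ = 1.970596 − 0.01·0.941192 = 1.96118408
F′(s) at (1.96118408) = 0.92236816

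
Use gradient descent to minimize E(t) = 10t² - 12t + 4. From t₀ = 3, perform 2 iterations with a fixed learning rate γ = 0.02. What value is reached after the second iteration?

1.464

E′(t) = 20t - 12
t₁ = 3 − 0.02·48 = 2.04
t₂ = 2.04 − 0.02·28.8 = 1.464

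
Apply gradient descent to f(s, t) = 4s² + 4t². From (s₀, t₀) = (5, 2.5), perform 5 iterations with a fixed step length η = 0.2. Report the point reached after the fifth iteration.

(-0.3888, -0.1944)

∇f = (8s, 8t)
(s₁, t₁) = (5, 2.5) − 0.2·(40, 20) = (-3, -1.5)
(s₂, t₂) = (-3, -1.5) − 0.2·(-24, -12) = (1.8, 0.9)
(s₃, t₃) = (1.8, 0.9) − 0.2·(14.4, 7.2) = (-1.08, -0.54)
(s₄, t₄) = (-1.08, -0.54) − 0.2·(-8.64, -4.32) = (0.648, 0.324)
(s₅, t₅) = (0.648, 0.324) − 0.2·(5.184, 2.592) = (-0.3888, -0.1944)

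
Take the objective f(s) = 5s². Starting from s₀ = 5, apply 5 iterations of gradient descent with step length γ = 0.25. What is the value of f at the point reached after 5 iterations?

f′(s) = 10s
s₁ = 5 − 0.25·50 = -7.5
s₂ = -7.5 − 0.25·(-75) = 11.25
s₃ = 11.25 − 0.25·112.5 = -16.875
s₄ = -16.875 − 0.25·(-168.75) = 25.3125
s₅ = 25.3125 − 0.25·253.125 = -37.96875
f(-37.96875) = 7208.1298828125

7208.1298828125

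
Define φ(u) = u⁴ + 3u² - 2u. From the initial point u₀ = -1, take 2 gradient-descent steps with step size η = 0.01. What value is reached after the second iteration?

-0.77994112

φ′(u) = 4u³ + 6u - 2
Step 1: φ′(-1) = -12; u₁ = -1 − 0.01·(-12) = -0.88
Step 2: φ′(-0.88) = -10.005888; u₂ = -0.88 − 0.01·(-10.005888) = -0.77994112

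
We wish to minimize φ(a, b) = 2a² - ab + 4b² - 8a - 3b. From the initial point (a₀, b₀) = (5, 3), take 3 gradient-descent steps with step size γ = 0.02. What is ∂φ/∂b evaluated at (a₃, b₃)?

∇φ = (4a - b - 8, -a + 8b - 3)
Step 1: at (5, 3), ∇φ = (9, 16) → (5, 3) − 0.02·(9, 16) = (4.82, 2.68)
Step 2: at (4.82, 2.68), ∇φ = (8.6, 13.62) → (4.82, 2.68) − 0.02·(8.6, 13.62) = (4.648, 2.4076)
Step 3: at (4.648, 2.4076), ∇φ = (8.1844, 11.6128) → (4.648, 2.4076) − 0.02·(8.1844, 11.6128) = (4.484312, 2.175344)
∂φ/∂b at (4.484312, 2.175344) = 9.91844

9.91844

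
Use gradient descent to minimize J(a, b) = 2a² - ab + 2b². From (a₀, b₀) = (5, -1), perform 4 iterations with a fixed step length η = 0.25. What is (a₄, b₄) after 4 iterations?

(0.01953125, -0.00390625)

∇J = (4a - b, -a + 4b)
(a₁, b₁) = (5, -1) − 0.25·(21, -9) = (-0.25, 1.25)
(a₂, b₂) = (-0.25, 1.25) − 0.25·(-2.25, 5.25) = (0.3125, -0.0625)
(a₃, b₃) = (0.3125, -0.0625) − 0.25·(1.3125, -0.5625) = (-0.015625, 0.078125)
(a₄, b₄) = (-0.015625, 0.078125) − 0.25·(-0.140625, 0.328125) = (0.01953125, -0.00390625)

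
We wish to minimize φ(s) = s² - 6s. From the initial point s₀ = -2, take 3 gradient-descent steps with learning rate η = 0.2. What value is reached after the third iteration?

1.92

φ′(s) = 2s - 6
s₁ = -2 − 0.2·(-10) = 0
s₂ = 0 − 0.2·(-6) = 1.2
s₃ = 1.2 − 0.2·(-3.6) = 1.92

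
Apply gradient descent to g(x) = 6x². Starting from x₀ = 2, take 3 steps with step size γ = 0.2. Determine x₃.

g′(x) = 12x
x₁ = 2 − 0.2·24 = -2.8
x₂ = -2.8 − 0.2·(-33.6) = 3.92
x₃ = 3.92 − 0.2·47.04 = -5.488

-5.488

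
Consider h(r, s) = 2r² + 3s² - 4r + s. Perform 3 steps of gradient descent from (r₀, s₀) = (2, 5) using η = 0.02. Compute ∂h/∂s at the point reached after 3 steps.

∇h = (4r - 4, 6s + 1)
Step 1: at (2, 5), ∇h = (4, 31) → (2, 5) − 0.02·(4, 31) = (1.92, 4.38)
Step 2: at (1.92, 4.38), ∇h = (3.68, 27.28) → (1.92, 4.38) − 0.02·(3.68, 27.28) = (1.8464, 3.8344)
Step 3: at (1.8464, 3.8344), ∇h = (3.3856, 24.0064) → (1.8464, 3.8344) − 0.02·(3.3856, 24.0064) = (1.778688, 3.354272)
∂h/∂s at (1.778688, 3.354272) = 21.125632

21.125632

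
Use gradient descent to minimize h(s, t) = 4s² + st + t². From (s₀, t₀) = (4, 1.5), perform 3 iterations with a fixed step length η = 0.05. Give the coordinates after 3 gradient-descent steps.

∇h = (8s + t, s + 2t)
Step 1: at (4, 1.5), ∇h = (33.5, 7) → (4, 1.5) − 0.05·(33.5, 7) = (2.325, 1.15)
Step 2: at (2.325, 1.15), ∇h = (19.75, 4.625) → (2.325, 1.15) − 0.05·(19.75, 4.625) = (1.3375, 0.91875)
Step 3: at (1.3375, 0.91875), ∇h = (11.61875, 3.175) → (1.3375, 0.91875) − 0.05·(11.61875, 3.175) = (0.7565625, 0.76)

(0.7565625, 0.76)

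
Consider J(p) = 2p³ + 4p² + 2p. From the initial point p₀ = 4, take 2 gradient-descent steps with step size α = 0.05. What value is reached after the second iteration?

J′(p) = 6p² + 8p + 2
p₁ = 4 − 0.05·130 = -2.5
p₂ = -2.5 − 0.05·19.5 = -3.475

-3.475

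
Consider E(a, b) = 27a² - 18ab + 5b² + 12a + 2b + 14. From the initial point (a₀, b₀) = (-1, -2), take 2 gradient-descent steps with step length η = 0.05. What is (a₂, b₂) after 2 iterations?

∇E = (54a - 18b + 12, -18a + 10b + 2)
Step 1: at (-1, -2), ∇E = (-6, 0) → (-1, -2) − 0.05·(-6, 0) = (-0.7, -2)
Step 2: at (-0.7, -2), ∇E = (10.2, -5.4) → (-0.7, -2) − 0.05·(10.2, -5.4) = (-1.21, -1.73)

(-1.21, -1.73)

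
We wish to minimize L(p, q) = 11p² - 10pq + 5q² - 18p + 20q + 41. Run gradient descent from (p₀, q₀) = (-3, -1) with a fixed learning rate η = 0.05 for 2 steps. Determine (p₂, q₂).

∇L = (22p - 10q - 18, -10p + 10q + 20)
(p₁, q₁) = (-3, -1) − 0.05·(-74, 40) = (0.7, -3)
(p₂, q₂) = (0.7, -3) − 0.05·(27.4, -17) = (-0.67, -2.15)

(-0.67, -2.15)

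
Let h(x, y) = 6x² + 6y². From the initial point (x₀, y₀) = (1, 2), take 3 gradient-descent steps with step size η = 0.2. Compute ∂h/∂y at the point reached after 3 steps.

∇h = (12x, 12y)
Step 1: at (1, 2), ∇h = (12, 24) → (1, 2) − 0.2·(12, 24) = (-1.4, -2.8)
Step 2: at (-1.4, -2.8), ∇h = (-16.8, -33.6) → (-1.4, -2.8) − 0.2·(-16.8, -33.6) = (1.96, 3.92)
Step 3: at (1.96, 3.92), ∇h = (23.52, 47.04) → (1.96, 3.92) − 0.2·(23.52, 47.04) = (-2.744, -5.488)
∂h/∂y at (-2.744, -5.488) = -65.856

-65.856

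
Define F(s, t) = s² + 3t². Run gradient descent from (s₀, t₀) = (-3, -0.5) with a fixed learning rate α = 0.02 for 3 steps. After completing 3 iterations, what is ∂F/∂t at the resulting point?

∇F = (2s, 6t)
Step 1: at (-3, -0.5), ∇F = (-6, -3) → (-3, -0.5) − 0.02·(-6, -3) = (-2.88, -0.44)
Step 2: at (-2.88, -0.44), ∇F = (-5.76, -2.64) → (-2.88, -0.44) − 0.02·(-5.76, -2.64) = (-2.7648, -0.3872)
Step 3: at (-2.7648, -0.3872), ∇F = (-5.5296, -2.3232) → (-2.7648, -0.3872) − 0.02·(-5.5296, -2.3232) = (-2.654208, -0.340736)
∂F/∂t at (-2.654208, -0.340736) = -2.044416

-2.044416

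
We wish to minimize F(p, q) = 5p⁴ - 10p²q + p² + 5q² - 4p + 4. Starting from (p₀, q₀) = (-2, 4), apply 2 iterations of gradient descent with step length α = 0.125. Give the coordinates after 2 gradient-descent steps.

∇F = (20p³ - 20pq + 2p - 4, -10p² + 10q)
(p₁, q₁) = (-2, 4) − 0.125·(-8, 0) = (-1, 4)
(p₂, q₂) = (-1, 4) − 0.125·(54, 30) = (-7.75, 0.25)

(-7.75, 0.25)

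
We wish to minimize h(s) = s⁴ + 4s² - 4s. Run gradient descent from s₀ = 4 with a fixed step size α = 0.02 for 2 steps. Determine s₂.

h′(s) = 4s³ + 8s - 4
s₁ = 4 − 0.02·284 = -1.68
s₂ = -1.68 − 0.02·(-36.406528) = -0.95186944

-0.95186944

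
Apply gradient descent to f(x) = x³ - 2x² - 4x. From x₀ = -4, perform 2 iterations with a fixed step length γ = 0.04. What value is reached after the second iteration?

-12.1792

f′(x) = 3x² - 4x - 4
x₁ = -4 − 0.04·60 = -6.4
x₂ = -6.4 − 0.04·144.48 = -12.1792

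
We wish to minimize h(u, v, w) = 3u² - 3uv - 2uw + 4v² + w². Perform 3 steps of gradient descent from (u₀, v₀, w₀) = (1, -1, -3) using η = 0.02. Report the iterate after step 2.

∇h = (6u - 3v - 2w, -3u + 8v, -2u + 2w)
(u₁, v₁, w₁) = (1, -1, -3) − 0.02·(15, -11, -8) = (0.7, -0.78, -2.84)
(u₂, v₂, w₂) = (0.7, -0.78, -2.84) − 0.02·(12.22, -8.34, -7.08) = (0.4556, -0.6132, -2.6984)

(0.4556, -0.6132, -2.6984)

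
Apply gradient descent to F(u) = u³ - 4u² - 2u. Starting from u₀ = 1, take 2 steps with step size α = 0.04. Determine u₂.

1.572992

F′(u) = 3u² - 8u - 2
Step 1: F′(1) = -7; u₁ = 1 − 0.04·(-7) = 1.28
Step 2: F′(1.28) = -7.3248; u₂ = 1.28 − 0.04·(-7.3248) = 1.572992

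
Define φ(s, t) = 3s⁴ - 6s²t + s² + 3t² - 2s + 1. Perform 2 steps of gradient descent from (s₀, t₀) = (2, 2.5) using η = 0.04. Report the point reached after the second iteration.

∇φ = (12s³ - 12st + 2s - 2, -6s² + 6t)
Step 1: at (2, 2.5), ∇φ = (38, -9) → (2, 2.5) − 0.04·(38, -9) = (0.48, 2.86)
Step 2: at (0.48, 2.86), ∇φ = (-16.186496, 15.7776) → (0.48, 2.86) − 0.04·(-16.186496, 15.7776) = (1.12745984, 2.228896)

(1.12745984, 2.228896)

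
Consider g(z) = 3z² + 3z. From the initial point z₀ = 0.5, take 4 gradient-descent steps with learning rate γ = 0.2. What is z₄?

-0.4984

g′(z) = 6z + 3
Step 1: g′(0.5) = 6; z₁ = 0.5 − 0.2·6 = -0.7
Step 2: g′(-0.7) = -1.2; z₂ = -0.7 − 0.2·(-1.2) = -0.46
Step 3: g′(-0.46) = 0.24; z₃ = -0.46 − 0.2·0.24 = -0.508
Step 4: g′(-0.508) = -0.048; z₄ = -0.508 − 0.2·(-0.048) = -0.4984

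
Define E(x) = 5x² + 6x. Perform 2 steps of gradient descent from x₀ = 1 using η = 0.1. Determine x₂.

E′(x) = 10x + 6
Step 1: E′(1) = 16; x₁ = 1 − 0.1·16 = -0.6
Step 2: E′(-0.6) = 0; x₂ = -0.6 − 0.1·0 = -0.6

-0.6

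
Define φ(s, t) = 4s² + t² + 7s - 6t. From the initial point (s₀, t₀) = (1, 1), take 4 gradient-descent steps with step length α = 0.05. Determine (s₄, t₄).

∇φ = (8s + 7, 2t - 6)
(s₁, t₁) = (1, 1) − 0.05·(15, -4) = (0.25, 1.2)
(s₂, t₂) = (0.25, 1.2) − 0.05·(9, -3.6) = (-0.2, 1.38)
(s₃, t₃) = (-0.2, 1.38) − 0.05·(5.4, -3.24) = (-0.47, 1.542)
(s₄, t₄) = (-0.47, 1.542) − 0.05·(3.24, -2.916) = (-0.632, 1.6878)

(-0.632, 1.6878)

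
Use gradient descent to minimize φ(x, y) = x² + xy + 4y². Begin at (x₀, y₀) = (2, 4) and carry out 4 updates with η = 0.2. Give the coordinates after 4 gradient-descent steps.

(0.32, 0.64)

∇φ = (2x + y, x + 8y)
(x₁, y₁) = (2, 4) − 0.2·(8, 34) = (0.4, -2.8)
(x₂, y₂) = (0.4, -2.8) − 0.2·(-2, -22) = (0.8, 1.6)
(x₃, y₃) = (0.8, 1.6) − 0.2·(3.2, 13.6) = (0.16, -1.12)
(x₄, y₄) = (0.16, -1.12) − 0.2·(-0.8, -8.8) = (0.32, 0.64)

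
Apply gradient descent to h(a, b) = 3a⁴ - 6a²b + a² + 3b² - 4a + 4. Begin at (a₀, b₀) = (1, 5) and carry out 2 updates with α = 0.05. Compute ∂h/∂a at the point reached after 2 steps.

-34732.9782585

∇h = (12a³ - 12ab + 2a - 4, -6a² + 6b)
(a₁, b₁) = (1, 5) − 0.05·(-50, 24) = (3.5, 3.8)
(a₂, b₂) = (3.5, 3.8) − 0.05·(357.9, -50.7) = (-14.395, 6.335)
∂h/∂a at (-14.395, 6.335) = -34732.9782585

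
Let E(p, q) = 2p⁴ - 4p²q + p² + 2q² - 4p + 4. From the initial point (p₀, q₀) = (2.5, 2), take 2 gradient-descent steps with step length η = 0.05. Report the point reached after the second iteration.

(-1.1392, 2.928)

∇E = (8p³ - 8pq + 2p - 4, -4p² + 4q)
(p₁, q₁) = (2.5, 2) − 0.05·(86, -17) = (-1.8, 2.85)
(p₂, q₂) = (-1.8, 2.85) − 0.05·(-13.216, -1.56) = (-1.1392, 2.928)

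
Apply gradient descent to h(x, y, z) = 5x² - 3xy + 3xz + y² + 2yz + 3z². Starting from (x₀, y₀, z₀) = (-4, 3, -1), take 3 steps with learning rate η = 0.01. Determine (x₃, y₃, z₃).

∇h = (10x - 3y + 3z, -3x + 2y + 2z, 3x + 2y + 6z)
(x₁, y₁, z₁) = (-4, 3, -1) − 0.01·(-52, 16, -12) = (-3.48, 2.84, -0.88)
(x₂, y₂, z₂) = (-3.48, 2.84, -0.88) − 0.01·(-45.96, 14.36, -10.04) = (-3.0204, 2.6964, -0.7796)
(x₃, y₃, z₃) = (-3.0204, 2.6964, -0.7796) − 0.01·(-40.632, 12.8948, -8.346) = (-2.61408, 2.567452, -0.69614)

(-2.61408, 2.567452, -0.69614)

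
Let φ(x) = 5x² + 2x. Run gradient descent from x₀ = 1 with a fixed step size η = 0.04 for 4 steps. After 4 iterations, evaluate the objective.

φ′(x) = 10x + 2
Step 1: φ′(1) = 12; x₁ = 1 − 0.04·12 = 0.52
Step 2: φ′(0.52) = 7.2; x₂ = 0.52 − 0.04·7.2 = 0.232
Step 3: φ′(0.232) = 4.32; x₃ = 0.232 − 0.04·4.32 = 0.0592
Step 4: φ′(0.0592) = 2.592; x₄ = 0.0592 − 0.04·2.592 = -0.04448
φ(-0.04448) = -0.079067648

-0.079067648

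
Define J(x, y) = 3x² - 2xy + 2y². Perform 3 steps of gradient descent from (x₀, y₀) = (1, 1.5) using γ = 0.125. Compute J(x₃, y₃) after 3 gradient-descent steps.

∇J = (6x - 2y, -2x + 4y)
(x₁, y₁) = (1, 1.5) − 0.125·(3, 4) = (0.625, 1)
(x₂, y₂) = (0.625, 1) − 0.125·(1.75, 2.75) = (0.40625, 0.65625)
(x₃, y₃) = (0.40625, 0.65625) − 0.125·(1.125, 1.8125) = (0.265625, 0.4296875)
J(0.265625, 0.4296875) = 0.3526611328125

0.3526611328125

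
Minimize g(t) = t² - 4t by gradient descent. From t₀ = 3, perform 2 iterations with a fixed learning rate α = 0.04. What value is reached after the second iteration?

2.8464

g′(t) = 2t - 4
t₁ = 3 − 0.04·2 = 2.92
t₂ = 2.92 − 0.04·1.84 = 2.8464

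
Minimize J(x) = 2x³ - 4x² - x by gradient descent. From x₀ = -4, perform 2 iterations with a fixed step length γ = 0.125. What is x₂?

J′(x) = 6x² - 8x - 1
Step 1: J′(-4) = 127; x₁ = -4 − 0.125·127 = -19.875
Step 2: J′(-19.875) = 2528.09375; x₂ = -19.875 − 0.125·2528.09375 = -335.88671875

-335.88671875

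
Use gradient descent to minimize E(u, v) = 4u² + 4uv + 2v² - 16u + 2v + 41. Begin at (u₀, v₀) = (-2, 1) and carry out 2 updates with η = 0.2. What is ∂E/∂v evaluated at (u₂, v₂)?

∇E = (8u + 4v - 16, 4u + 4v + 2)
Step 1: at (-2, 1), ∇E = (-28, -2) → (-2, 1) − 0.2·(-28, -2) = (3.6, 1.4)
Step 2: at (3.6, 1.4), ∇E = (18.4, 22) → (3.6, 1.4) − 0.2·(18.4, 22) = (-0.08, -3)
∂E/∂v at (-0.08, -3) = -10.32

-10.32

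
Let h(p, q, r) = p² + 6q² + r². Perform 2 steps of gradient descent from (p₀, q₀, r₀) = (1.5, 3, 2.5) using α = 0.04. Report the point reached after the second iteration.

(1.2696, 0.8112, 2.116)

∇h = (2p, 12q, 2r)
(p₁, q₁, r₁) = (1.5, 3, 2.5) − 0.04·(3, 36, 5) = (1.38, 1.56, 2.3)
(p₂, q₂, r₂) = (1.38, 1.56, 2.3) − 0.04·(2.76, 18.72, 4.6) = (1.2696, 0.8112, 2.116)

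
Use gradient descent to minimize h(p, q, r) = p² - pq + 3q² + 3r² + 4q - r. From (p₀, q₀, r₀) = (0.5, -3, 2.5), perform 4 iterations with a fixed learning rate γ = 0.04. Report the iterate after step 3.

(0.119296, -1.660416, 1.190944)

∇h = (2p - q, -p + 6q + 4, 6r - 1)
(p₁, q₁, r₁) = (0.5, -3, 2.5) − 0.04·(4, -14.5, 14) = (0.34, -2.42, 1.94)
(p₂, q₂, r₂) = (0.34, -2.42, 1.94) − 0.04·(3.1, -10.86, 10.64) = (0.216, -1.9856, 1.5144)
(p₃, q₃, r₃) = (0.216, -1.9856, 1.5144) − 0.04·(2.4176, -8.1296, 8.0864) = (0.119296, -1.660416, 1.190944)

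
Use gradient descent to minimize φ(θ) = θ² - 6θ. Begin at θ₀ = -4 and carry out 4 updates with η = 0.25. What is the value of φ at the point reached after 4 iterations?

-8.80859375

φ′(θ) = 2θ - 6
Step 1: φ′(-4) = -14; θ₁ = -4 − 0.25·(-14) = -0.5
Step 2: φ′(-0.5) = -7; θ₂ = -0.5 − 0.25·(-7) = 1.25
Step 3: φ′(1.25) = -3.5; θ₃ = 1.25 − 0.25·(-3.5) = 2.125
Step 4: φ′(2.125) = -1.75; θ₄ = 2.125 − 0.25·(-1.75) = 2.5625
φ(2.5625) = -8.80859375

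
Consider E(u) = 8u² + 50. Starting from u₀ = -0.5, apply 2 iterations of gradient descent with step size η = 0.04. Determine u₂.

E′(u) = 16u
Step 1: E′(-0.5) = -8; u₁ = -0.5 − 0.04·(-8) = -0.18
Step 2: E′(-0.18) = -2.88; u₂ = -0.18 − 0.04·(-2.88) = -0.0648

-0.0648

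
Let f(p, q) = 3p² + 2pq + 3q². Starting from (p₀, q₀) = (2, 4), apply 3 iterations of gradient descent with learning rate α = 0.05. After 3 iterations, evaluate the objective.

∇f = (6p + 2q, 2p + 6q)
(p₁, q₁) = (2, 4) − 0.05·(20, 28) = (1, 2.6)
(p₂, q₂) = (1, 2.6) − 0.05·(11.2, 17.6) = (0.44, 1.72)
(p₃, q₃) = (0.44, 1.72) − 0.05·(6.08, 11.2) = (0.136, 1.16)
f(0.136, 1.16) = 4.407808

4.407808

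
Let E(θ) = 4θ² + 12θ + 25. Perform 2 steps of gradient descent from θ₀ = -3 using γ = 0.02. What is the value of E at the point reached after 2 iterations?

E′(θ) = 8θ + 12
Step 1: E′(-3) = -12; θ₁ = -3 − 0.02·(-12) = -2.76
Step 2: E′(-2.76) = -10.08; θ₂ = -2.76 − 0.02·(-10.08) = -2.5584
E(-2.5584) = 20.48084224

20.48084224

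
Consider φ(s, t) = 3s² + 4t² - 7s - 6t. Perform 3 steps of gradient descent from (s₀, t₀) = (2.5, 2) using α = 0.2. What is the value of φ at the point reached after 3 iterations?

-6.041392

∇φ = (6s - 7, 8t - 6)
(s₁, t₁) = (2.5, 2) − 0.2·(8, 10) = (0.9, 0)
(s₂, t₂) = (0.9, 0) − 0.2·(-1.6, -6) = (1.22, 1.2)
(s₃, t₃) = (1.22, 1.2) − 0.2·(0.32, 3.6) = (1.156, 0.48)
φ(1.156, 0.48) = -6.041392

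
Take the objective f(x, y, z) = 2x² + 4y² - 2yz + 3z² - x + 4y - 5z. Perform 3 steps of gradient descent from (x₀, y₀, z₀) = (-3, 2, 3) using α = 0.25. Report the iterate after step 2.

(0.25, 0.875, 0.125)

∇f = (4x - 1, 8y - 2z + 4, -2y + 6z - 5)
Step 1: at (-3, 2, 3), ∇f = (-13, 14, 9) → (-3, 2, 3) − 0.25·(-13, 14, 9) = (0.25, -1.5, 0.75)
Step 2: at (0.25, -1.5, 0.75), ∇f = (0, -9.5, 2.5) → (0.25, -1.5, 0.75) − 0.25·(0, -9.5, 2.5) = (0.25, 0.875, 0.125)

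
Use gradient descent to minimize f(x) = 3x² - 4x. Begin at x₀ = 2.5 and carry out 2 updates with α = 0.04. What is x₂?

1.7256

f′(x) = 6x - 4
Step 1: f′(2.5) = 11; x₁ = 2.5 − 0.04·11 = 2.06
Step 2: f′(2.06) = 8.36; x₂ = 2.06 − 0.04·8.36 = 1.7256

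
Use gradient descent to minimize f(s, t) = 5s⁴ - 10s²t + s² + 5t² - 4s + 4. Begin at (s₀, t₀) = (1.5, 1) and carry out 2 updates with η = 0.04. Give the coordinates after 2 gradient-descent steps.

∇f = (20s³ - 20st + 2s - 4, -10s² + 10t)
(s₁, t₁) = (1.5, 1) − 0.04·(36.5, -12.5) = (0.04, 1.5)
(s₂, t₂) = (0.04, 1.5) − 0.04·(-5.11872, 14.984) = (0.2447488, 0.90064)

(0.2447488, 0.90064)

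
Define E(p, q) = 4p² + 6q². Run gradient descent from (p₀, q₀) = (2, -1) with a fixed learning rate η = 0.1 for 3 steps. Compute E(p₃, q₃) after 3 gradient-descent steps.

0.001408

∇E = (8p, 12q)
Step 1: at (2, -1), ∇E = (16, -12) → (2, -1) − 0.1·(16, -12) = (0.4, 0.2)
Step 2: at (0.4, 0.2), ∇E = (3.2, 2.4) → (0.4, 0.2) − 0.1·(3.2, 2.4) = (0.08, -0.04)
Step 3: at (0.08, -0.04), ∇E = (0.64, -0.48) → (0.08, -0.04) − 0.1·(0.64, -0.48) = (0.016, 0.008)
E(0.016, 0.008) = 0.001408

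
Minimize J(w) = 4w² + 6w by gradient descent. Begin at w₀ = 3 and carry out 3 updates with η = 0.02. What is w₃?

J′(w) = 8w + 6
Step 1: J′(3) = 30; w₁ = 3 − 0.02·30 = 2.4
Step 2: J′(2.4) = 25.2; w₂ = 2.4 − 0.02·25.2 = 1.896
Step 3: J′(1.896) = 21.168; w₃ = 1.896 − 0.02·21.168 = 1.47264

1.47264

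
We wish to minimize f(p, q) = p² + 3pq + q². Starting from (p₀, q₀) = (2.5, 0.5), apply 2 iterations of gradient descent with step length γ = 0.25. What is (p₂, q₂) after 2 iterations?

(1.65625, -1.46875)

∇f = (2p + 3q, 3p + 2q)
Step 1: at (2.5, 0.5), ∇f = (6.5, 8.5) → (2.5, 0.5) − 0.25·(6.5, 8.5) = (0.875, -1.625)
Step 2: at (0.875, -1.625), ∇f = (-3.125, -0.625) → (0.875, -1.625) − 0.25·(-3.125, -0.625) = (1.65625, -1.46875)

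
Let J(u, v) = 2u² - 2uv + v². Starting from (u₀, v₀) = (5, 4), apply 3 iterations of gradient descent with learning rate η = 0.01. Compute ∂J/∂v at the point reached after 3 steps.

-1.207152

∇J = (4u - 2v, -2u + 2v)
Step 1: at (5, 4), ∇J = (12, -2) → (5, 4) − 0.01·(12, -2) = (4.88, 4.02)
Step 2: at (4.88, 4.02), ∇J = (11.48, -1.72) → (4.88, 4.02) − 0.01·(11.48, -1.72) = (4.7652, 4.0372)
Step 3: at (4.7652, 4.0372), ∇J = (10.9864, -1.456) → (4.7652, 4.0372) − 0.01·(10.9864, -1.456) = (4.655336, 4.05176)
∂J/∂v at (4.655336, 4.05176) = -1.207152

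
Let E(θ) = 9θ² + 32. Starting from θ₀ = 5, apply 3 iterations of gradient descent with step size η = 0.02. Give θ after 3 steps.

E′(θ) = 18θ
θ₁ = 5 − 0.02·90 = 3.2
θ₂ = 3.2 − 0.02·57.6 = 2.048
θ₃ = 2.048 − 0.02·36.864 = 1.31072

1.31072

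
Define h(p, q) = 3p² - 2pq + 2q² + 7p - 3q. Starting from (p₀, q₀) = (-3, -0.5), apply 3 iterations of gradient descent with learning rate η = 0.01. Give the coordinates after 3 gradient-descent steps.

(-2.71818, -0.52302)

∇h = (6p - 2q + 7, -2p + 4q - 3)
(p₁, q₁) = (-3, -0.5) − 0.01·(-10, 1) = (-2.9, -0.51)
(p₂, q₂) = (-2.9, -0.51) − 0.01·(-9.38, 0.76) = (-2.8062, -0.5176)
(p₃, q₃) = (-2.8062, -0.5176) − 0.01·(-8.802, 0.542) = (-2.71818, -0.52302)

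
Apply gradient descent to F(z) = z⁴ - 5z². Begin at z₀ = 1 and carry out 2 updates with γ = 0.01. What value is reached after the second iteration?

1.11835936

F′(z) = 4z³ - 10z
Step 1: F′(1) = -6; z₁ = 1 − 0.01·(-6) = 1.06
Step 2: F′(1.06) = -5.835936; z₂ = 1.06 − 0.01·(-5.835936) = 1.11835936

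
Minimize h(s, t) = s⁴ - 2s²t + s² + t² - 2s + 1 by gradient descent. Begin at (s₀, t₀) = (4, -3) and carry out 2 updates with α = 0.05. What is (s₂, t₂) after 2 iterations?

∇h = (4s³ - 4st + 2s - 2, -2s² + 2t)
Step 1: at (4, -3), ∇h = (310, -38) → (4, -3) − 0.05·(310, -38) = (-11.5, -1.1)
Step 2: at (-11.5, -1.1), ∇h = (-6159.1, -266.7) → (-11.5, -1.1) − 0.05·(-6159.1, -266.7) = (296.455, 12.235)

(296.455, 12.235)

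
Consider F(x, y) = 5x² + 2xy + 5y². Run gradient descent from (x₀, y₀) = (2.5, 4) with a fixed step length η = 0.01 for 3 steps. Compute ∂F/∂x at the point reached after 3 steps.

∇F = (10x + 2y, 2x + 10y)
Step 1: at (2.5, 4), ∇F = (33, 45) → (2.5, 4) − 0.01·(33, 45) = (2.17, 3.55)
Step 2: at (2.17, 3.55), ∇F = (28.8, 39.84) → (2.17, 3.55) − 0.01·(28.8, 39.84) = (1.882, 3.1516)
Step 3: at (1.882, 3.1516), ∇F = (25.1232, 35.28) → (1.882, 3.1516) − 0.01·(25.1232, 35.28) = (1.630768, 2.7988)
∂F/∂x at (1.630768, 2.7988) = 21.90528

21.90528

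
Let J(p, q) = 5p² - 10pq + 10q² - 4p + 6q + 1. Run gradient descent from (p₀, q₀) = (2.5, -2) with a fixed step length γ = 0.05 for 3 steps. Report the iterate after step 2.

∇J = (10p - 10q - 4, -10p + 20q + 6)
Step 1: at (2.5, -2), ∇J = (41, -59) → (2.5, -2) − 0.05·(41, -59) = (0.45, 0.95)
Step 2: at (0.45, 0.95), ∇J = (-9, 20.5) → (0.45, 0.95) − 0.05·(-9, 20.5) = (0.9, -0.075)

(0.9, -0.075)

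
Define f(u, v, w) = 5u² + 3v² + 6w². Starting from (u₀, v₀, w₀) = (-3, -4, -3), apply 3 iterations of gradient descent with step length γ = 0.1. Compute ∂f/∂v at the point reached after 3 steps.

∇f = (10u, 6v, 12w)
(u₁, v₁, w₁) = (-3, -4, -3) − 0.1·(-30, -24, -36) = (0, -1.6, 0.6)
(u₂, v₂, w₂) = (0, -1.6, 0.6) − 0.1·(0, -9.6, 7.2) = (0, -0.64, -0.12)
(u₃, v₃, w₃) = (0, -0.64, -0.12) − 0.1·(0, -3.84, -1.44) = (0, -0.256, 0.024)
∂f/∂v at (0, -0.256, 0.024) = -1.536

-1.536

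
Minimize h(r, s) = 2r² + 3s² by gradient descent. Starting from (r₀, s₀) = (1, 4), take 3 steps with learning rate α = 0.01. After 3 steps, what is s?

3.322336

∇h = (4r, 6s)
Step 1: at (1, 4), ∇h = (4, 24) → (1, 4) − 0.01·(4, 24) = (0.96, 3.76)
Step 2: at (0.96, 3.76), ∇h = (3.84, 22.56) → (0.96, 3.76) − 0.01·(3.84, 22.56) = (0.9216, 3.5344)
Step 3: at (0.9216, 3.5344), ∇h = (3.6864, 21.2064) → (0.9216, 3.5344) − 0.01·(3.6864, 21.2064) = (0.884736, 3.322336)
s = 3.322336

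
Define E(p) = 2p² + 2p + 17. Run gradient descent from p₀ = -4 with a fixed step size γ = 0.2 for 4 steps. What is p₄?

E′(p) = 4p + 2
p₁ = -4 − 0.2·(-14) = -1.2
p₂ = -1.2 − 0.2·(-2.8) = -0.64
p₃ = -0.64 − 0.2·(-0.56) = -0.528
p₄ = -0.528 − 0.2·(-0.112) = -0.5056

-0.5056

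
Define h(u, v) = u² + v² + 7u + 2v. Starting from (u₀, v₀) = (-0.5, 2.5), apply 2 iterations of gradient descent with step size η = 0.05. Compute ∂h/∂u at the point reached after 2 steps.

4.86

∇h = (2u + 7, 2v + 2)
(u₁, v₁) = (-0.5, 2.5) − 0.05·(6, 7) = (-0.8, 2.15)
(u₂, v₂) = (-0.8, 2.15) − 0.05·(5.4, 6.3) = (-1.07, 1.835)
∂h/∂u at (-1.07, 1.835) = 4.86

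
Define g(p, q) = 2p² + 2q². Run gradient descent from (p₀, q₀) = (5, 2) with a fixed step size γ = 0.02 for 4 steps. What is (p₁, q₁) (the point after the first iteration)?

∇g = (4p, 4q)
Step 1: at (5, 2), ∇g = (20, 8) → (5, 2) − 0.02·(20, 8) = (4.6, 1.84)

(4.6, 1.84)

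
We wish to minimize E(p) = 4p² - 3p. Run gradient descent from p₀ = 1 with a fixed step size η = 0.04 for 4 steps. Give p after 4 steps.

0.5086336

E′(p) = 8p - 3
Step 1: E′(1) = 5; p₁ = 1 − 0.04·5 = 0.8
Step 2: E′(0.8) = 3.4; p₂ = 0.8 − 0.04·3.4 = 0.664
Step 3: E′(0.664) = 2.312; p₃ = 0.664 − 0.04·2.312 = 0.57152
Step 4: E′(0.57152) = 1.57216; p₄ = 0.57152 − 0.04·1.57216 = 0.5086336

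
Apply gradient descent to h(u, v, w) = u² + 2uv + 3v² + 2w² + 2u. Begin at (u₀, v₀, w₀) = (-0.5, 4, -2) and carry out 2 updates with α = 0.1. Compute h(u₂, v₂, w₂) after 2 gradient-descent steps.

∇h = (2u + 2v + 2, 2u + 6v, 4w)
(u₁, v₁, w₁) = (-0.5, 4, -2) − 0.1·(9, 23, -8) = (-1.4, 1.7, -1.2)
(u₂, v₂, w₂) = (-1.4, 1.7, -1.2) − 0.1·(2.6, 7.4, -4.8) = (-1.66, 0.96, -0.72)
h(-1.66, 0.96, -0.72) = 0.05

0.05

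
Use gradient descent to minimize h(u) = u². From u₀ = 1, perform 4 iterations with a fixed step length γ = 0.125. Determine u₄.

0.31640625

h′(u) = 2u
Step 1: h′(1) = 2; u₁ = 1 − 0.125·2 = 0.75
Step 2: h′(0.75) = 1.5; u₂ = 0.75 − 0.125·1.5 = 0.5625
Step 3: h′(0.5625) = 1.125; u₃ = 0.5625 − 0.125·1.125 = 0.421875
Step 4: h′(0.421875) = 0.84375; u₄ = 0.421875 − 0.125·0.84375 = 0.31640625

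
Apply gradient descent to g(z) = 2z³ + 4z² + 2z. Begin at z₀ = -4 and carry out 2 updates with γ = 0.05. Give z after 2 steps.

g′(z) = 6z² + 8z + 2
Step 1: g′(-4) = 66; z₁ = -4 − 0.05·66 = -7.3
Step 2: g′(-7.3) = 263.34; z₂ = -7.3 − 0.05·263.34 = -20.467

-20.467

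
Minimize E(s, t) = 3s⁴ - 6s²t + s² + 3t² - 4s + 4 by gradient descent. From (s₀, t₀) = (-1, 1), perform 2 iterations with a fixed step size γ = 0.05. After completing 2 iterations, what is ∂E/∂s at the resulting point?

∇E = (12s³ - 12st + 2s - 4, -6s² + 6t)
(s₁, t₁) = (-1, 1) − 0.05·(-6, 0) = (-0.7, 1)
(s₂, t₂) = (-0.7, 1) − 0.05·(-1.116, 3.06) = (-0.6442, 0.847)
∂E/∂s at (-0.6442, 0.847) = -1.948818034656

-1.948818034656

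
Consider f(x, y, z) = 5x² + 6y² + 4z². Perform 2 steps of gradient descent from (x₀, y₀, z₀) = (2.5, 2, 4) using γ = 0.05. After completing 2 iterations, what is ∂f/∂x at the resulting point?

6.25

∇f = (10x, 12y, 8z)
(x₁, y₁, z₁) = (2.5, 2, 4) − 0.05·(25, 24, 32) = (1.25, 0.8, 2.4)
(x₂, y₂, z₂) = (1.25, 0.8, 2.4) − 0.05·(12.5, 9.6, 19.2) = (0.625, 0.32, 1.44)
∂f/∂x at (0.625, 0.32, 1.44) = 6.25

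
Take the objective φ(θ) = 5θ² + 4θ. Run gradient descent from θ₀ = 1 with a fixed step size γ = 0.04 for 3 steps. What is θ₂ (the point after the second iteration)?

0.104

φ′(θ) = 10θ + 4
θ₁ = 1 − 0.04·14 = 0.44
θ₂ = 0.44 − 0.04·8.4 = 0.104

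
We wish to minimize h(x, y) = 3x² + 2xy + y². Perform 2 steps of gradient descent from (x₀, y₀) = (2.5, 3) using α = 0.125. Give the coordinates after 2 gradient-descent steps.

(-0.4375, 1.25)

∇h = (6x + 2y, 2x + 2y)
Step 1: at (2.5, 3), ∇h = (21, 11) → (2.5, 3) − 0.125·(21, 11) = (-0.125, 1.625)
Step 2: at (-0.125, 1.625), ∇h = (2.5, 3) → (-0.125, 1.625) − 0.125·(2.5, 3) = (-0.4375, 1.25)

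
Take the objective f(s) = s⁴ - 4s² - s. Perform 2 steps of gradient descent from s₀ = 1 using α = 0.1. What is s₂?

1.45

f′(s) = 4s³ - 8s - 1
Step 1: f′(1) = -5; s₁ = 1 − 0.1·(-5) = 1.5
Step 2: f′(1.5) = 0.5; s₂ = 1.5 − 0.1·0.5 = 1.45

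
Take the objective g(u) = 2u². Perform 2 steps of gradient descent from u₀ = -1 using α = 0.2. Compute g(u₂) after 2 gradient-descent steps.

0.0032

g′(u) = 4u
u₁ = -1 − 0.2·(-4) = -0.2
u₂ = -0.2 − 0.2·(-0.8) = -0.04
g(-0.04) = 0.0032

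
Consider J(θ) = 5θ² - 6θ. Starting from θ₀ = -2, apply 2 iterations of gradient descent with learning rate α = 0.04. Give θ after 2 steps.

-0.336

J′(θ) = 10θ - 6
Step 1: J′(-2) = -26; θ₁ = -2 − 0.04·(-26) = -0.96
Step 2: J′(-0.96) = -15.6; θ₂ = -0.96 − 0.04·(-15.6) = -0.336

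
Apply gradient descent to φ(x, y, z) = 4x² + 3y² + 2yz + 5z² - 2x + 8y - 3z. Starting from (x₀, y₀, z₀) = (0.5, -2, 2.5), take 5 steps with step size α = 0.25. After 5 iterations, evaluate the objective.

2801.92578125

∇φ = (8x - 2, 6y + 2z + 8, 2y + 10z - 3)
Step 1: at (0.5, -2, 2.5), ∇φ = (2, 1, 18) → (0.5, -2, 2.5) − 0.25·(2, 1, 18) = (0, -2.25, -2)
Step 2: at (0, -2.25, -2), ∇φ = (-2, -9.5, -27.5) → (0, -2.25, -2) − 0.25·(-2, -9.5, -27.5) = (0.5, 0.125, 4.875)
Step 3: at (0.5, 0.125, 4.875), ∇φ = (2, 18.5, 46) → (0.5, 0.125, 4.875) − 0.25·(2, 18.5, 46) = (0, -4.5, -6.625)
Step 4: at (0, -4.5, -6.625), ∇φ = (-2, -32.25, -78.25) → (0, -4.5, -6.625) − 0.25·(-2, -32.25, -78.25) = (0.5, 3.5625, 12.9375)
Step 5: at (0.5, 3.5625, 12.9375), ∇φ = (2, 55.25, 133.5) → (0.5, 3.5625, 12.9375) − 0.25·(2, 55.25, 133.5) = (0, -10.25, -20.4375)
φ(0, -10.25, -20.4375) = 2801.92578125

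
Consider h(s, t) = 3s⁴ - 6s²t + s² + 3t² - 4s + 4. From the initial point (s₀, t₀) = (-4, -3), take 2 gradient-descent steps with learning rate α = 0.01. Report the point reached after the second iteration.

∇h = (12s³ - 12st + 2s - 4, -6s² + 6t)
(s₁, t₁) = (-4, -3) − 0.01·(-924, -114) = (5.24, -1.86)
(s₂, t₂) = (5.24, -1.86) − 0.01·(1849.970688, -175.9056) = (-13.25970688, -0.100944)

(-13.25970688, -0.100944)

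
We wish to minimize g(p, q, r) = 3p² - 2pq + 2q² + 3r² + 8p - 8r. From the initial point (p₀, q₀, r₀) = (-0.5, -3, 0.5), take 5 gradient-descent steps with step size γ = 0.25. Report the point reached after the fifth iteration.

∇g = (6p - 2q + 8, -2p + 4q, 6r - 8)
(p₁, q₁, r₁) = (-0.5, -3, 0.5) − 0.25·(11, -11, -5) = (-3.25, -0.25, 1.75)
(p₂, q₂, r₂) = (-3.25, -0.25, 1.75) − 0.25·(-11, 5.5, 2.5) = (-0.5, -1.625, 1.125)
(p₃, q₃, r₃) = (-0.5, -1.625, 1.125) − 0.25·(8.25, -5.5, -1.25) = (-2.5625, -0.25, 1.4375)
(p₄, q₄, r₄) = (-2.5625, -0.25, 1.4375) − 0.25·(-6.875, 4.125, 0.625) = (-0.84375, -1.28125, 1.28125)
(p₅, q₅, r₅) = (-0.84375, -1.28125, 1.28125) − 0.25·(5.5, -3.4375, -0.3125) = (-2.21875, -0.421875, 1.359375)

(-2.21875, -0.421875, 1.359375)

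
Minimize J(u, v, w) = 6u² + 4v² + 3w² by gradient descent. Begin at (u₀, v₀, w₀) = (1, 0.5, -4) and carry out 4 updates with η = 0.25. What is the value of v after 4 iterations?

∇J = (12u, 8v, 6w)
Step 1: at (1, 0.5, -4), ∇J = (12, 4, -24) → (1, 0.5, -4) − 0.25·(12, 4, -24) = (-2, -0.5, 2)
Step 2: at (-2, -0.5, 2), ∇J = (-24, -4, 12) → (-2, -0.5, 2) − 0.25·(-24, -4, 12) = (4, 0.5, -1)
Step 3: at (4, 0.5, -1), ∇J = (48, 4, -6) → (4, 0.5, -1) − 0.25·(48, 4, -6) = (-8, -0.5, 0.5)
Step 4: at (-8, -0.5, 0.5), ∇J = (-96, -4, 3) → (-8, -0.5, 0.5) − 0.25·(-96, -4, 3) = (16, 0.5, -0.25)
v = 0.5

0.5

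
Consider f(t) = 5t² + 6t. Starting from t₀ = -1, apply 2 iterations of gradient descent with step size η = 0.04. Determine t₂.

-0.744

f′(t) = 10t + 6
t₁ = -1 − 0.04·(-4) = -0.84
t₂ = -0.84 − 0.04·(-2.4) = -0.744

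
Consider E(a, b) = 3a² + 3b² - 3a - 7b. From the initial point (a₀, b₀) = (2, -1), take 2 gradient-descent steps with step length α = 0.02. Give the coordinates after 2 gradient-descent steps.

∇E = (6a - 3, 6b - 7)
(a₁, b₁) = (2, -1) − 0.02·(9, -13) = (1.82, -0.74)
(a₂, b₂) = (1.82, -0.74) − 0.02·(7.92, -11.44) = (1.6616, -0.5112)

(1.6616, -0.5112)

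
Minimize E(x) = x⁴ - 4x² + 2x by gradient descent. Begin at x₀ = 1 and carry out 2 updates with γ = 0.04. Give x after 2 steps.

1.14404608

E′(x) = 4x³ - 8x + 2
Step 1: E′(1) = -2; x₁ = 1 − 0.04·(-2) = 1.08
Step 2: E′(1.08) = -1.601152; x₂ = 1.08 − 0.04·(-1.601152) = 1.14404608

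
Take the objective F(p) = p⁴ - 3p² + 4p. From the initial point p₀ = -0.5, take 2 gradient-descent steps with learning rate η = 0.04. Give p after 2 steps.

F′(p) = 4p³ - 6p + 4
Step 1: F′(-0.5) = 6.5; p₁ = -0.5 − 0.04·6.5 = -0.76
Step 2: F′(-0.76) = 6.804096; p₂ = -0.76 − 0.04·6.804096 = -1.03216384

-1.03216384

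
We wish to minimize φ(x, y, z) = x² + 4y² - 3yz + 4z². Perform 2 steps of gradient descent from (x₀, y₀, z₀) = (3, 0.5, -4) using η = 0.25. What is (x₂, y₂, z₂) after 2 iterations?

(0.75, 6.78125, -7)

∇φ = (2x, 8y - 3z, -3y + 8z)
Step 1: at (3, 0.5, -4), ∇φ = (6, 16, -33.5) → (3, 0.5, -4) − 0.25·(6, 16, -33.5) = (1.5, -3.5, 4.375)
Step 2: at (1.5, -3.5, 4.375), ∇φ = (3, -41.125, 45.5) → (1.5, -3.5, 4.375) − 0.25·(3, -41.125, 45.5) = (0.75, 6.78125, -7)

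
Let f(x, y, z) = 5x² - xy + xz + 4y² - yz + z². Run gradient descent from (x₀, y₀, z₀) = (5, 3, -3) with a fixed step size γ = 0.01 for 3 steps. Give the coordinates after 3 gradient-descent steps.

∇f = (10x - y + z, -x + 8y - z, x - y + 2z)
(x₁, y₁, z₁) = (5, 3, -3) − 0.01·(44, 22, -4) = (4.56, 2.78, -2.96)
(x₂, y₂, z₂) = (4.56, 2.78, -2.96) − 0.01·(39.86, 20.64, -4.14) = (4.1614, 2.5736, -2.9186)
(x₃, y₃, z₃) = (4.1614, 2.5736, -2.9186) − 0.01·(36.1218, 19.346, -4.2494) = (3.800182, 2.38014, -2.876106)

(3.800182, 2.38014, -2.876106)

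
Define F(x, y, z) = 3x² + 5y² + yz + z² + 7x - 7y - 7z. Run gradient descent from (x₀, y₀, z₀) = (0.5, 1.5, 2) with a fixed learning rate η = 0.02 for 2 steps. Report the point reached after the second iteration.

∇F = (6x + 7, 10y + z - 7, y + 2z - 7)
Step 1: at (0.5, 1.5, 2), ∇F = (10, 10, -1.5) → (0.5, 1.5, 2) − 0.02·(10, 10, -1.5) = (0.3, 1.3, 2.03)
Step 2: at (0.3, 1.3, 2.03), ∇F = (8.8, 8.03, -1.64) → (0.3, 1.3, 2.03) − 0.02·(8.8, 8.03, -1.64) = (0.124, 1.1394, 2.0628)

(0.124, 1.1394, 2.0628)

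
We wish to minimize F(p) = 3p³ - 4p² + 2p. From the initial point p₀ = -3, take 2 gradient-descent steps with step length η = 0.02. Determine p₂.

F′(p) = 9p² - 8p + 2
Step 1: F′(-3) = 107; p₁ = -3 − 0.02·107 = -5.14
Step 2: F′(-5.14) = 280.8964; p₂ = -5.14 − 0.02·280.8964 = -10.757928

-10.757928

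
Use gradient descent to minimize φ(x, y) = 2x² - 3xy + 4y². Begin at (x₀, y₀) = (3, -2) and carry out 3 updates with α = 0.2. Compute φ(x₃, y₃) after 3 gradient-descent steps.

29.712384

∇φ = (4x - 3y, -3x + 8y)
(x₁, y₁) = (3, -2) − 0.2·(18, -25) = (-0.6, 3)
(x₂, y₂) = (-0.6, 3) − 0.2·(-11.4, 25.8) = (1.68, -2.16)
(x₃, y₃) = (1.68, -2.16) − 0.2·(13.2, -22.32) = (-0.96, 2.304)
φ(-0.96, 2.304) = 29.712384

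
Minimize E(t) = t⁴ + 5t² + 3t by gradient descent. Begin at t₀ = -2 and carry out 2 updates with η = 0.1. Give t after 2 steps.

-10.0556

E′(t) = 4t³ + 10t + 3
Step 1: E′(-2) = -49; t₁ = -2 − 0.1·(-49) = 2.9
Step 2: E′(2.9) = 129.556; t₂ = 2.9 − 0.1·129.556 = -10.0556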